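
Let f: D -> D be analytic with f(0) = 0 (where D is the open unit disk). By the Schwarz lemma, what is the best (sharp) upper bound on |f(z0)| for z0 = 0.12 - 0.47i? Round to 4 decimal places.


Step 1: Schwarz lemma: if f: D -> D is analytic with f(0) = 0, then |f(z)| <= |z| for all z in D, and this is sharp (f(z) = z).
Step 2: |z0|^2 = 0.12^2 + (-0.47)^2 = 0.2353
Step 3: |z0| = sqrt(0.2353) = 0.485077
Step 4: Best bound = |z0| = 0.4851

0.4851


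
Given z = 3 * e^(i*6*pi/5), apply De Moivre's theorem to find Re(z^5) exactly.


Step 1: By De Moivre's theorem, z^5 = 3^5 * e^(i*5*6*pi/5) = 243 * (cos(6*pi) + i*sin(6*pi))
Step 2: |z|^5 = 3^5 = 243
Step 3: Reduce the angle mod 2*pi: 6*pi - 6*pi = 0
Step 4: cos(0) = 1
Step 5: Re(z^5) = 243 * 1 = 243

243


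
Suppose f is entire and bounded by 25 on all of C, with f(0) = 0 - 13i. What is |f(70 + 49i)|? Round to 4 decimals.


Step 1: By Liouville's theorem, a bounded entire function is constant.
Step 2: f(z) = f(0) = 0 - 13i for all z.
Step 3: |f(w)| = |0 - 13i| = sqrt(0 + 169)
Step 4: = 13.0

13.0


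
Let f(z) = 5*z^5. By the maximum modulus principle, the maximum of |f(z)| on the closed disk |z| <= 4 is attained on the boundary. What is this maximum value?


Step 1: On |z| = 4, |f(z)| = 5 * |z|^5 = 5 * 4^5
Step 2: By maximum modulus principle, maximum is on boundary.
Step 3: Maximum = 5 * 1024 = 5120

5120


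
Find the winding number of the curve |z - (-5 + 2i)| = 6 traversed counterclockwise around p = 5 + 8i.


Step 1: Center c = (-5, 2), radius = 6
Step 2: |p - c|^2 = 10^2 + 6^2 = 136
Step 3: r^2 = 36
Step 4: |p-c| > r so winding number = 0

0


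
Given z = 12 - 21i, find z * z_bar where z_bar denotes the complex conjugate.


Step 1: conj(z) = 12 + 21i
Step 2: z * conj(z) = 12^2 + (-21)^2
Step 3: = 144 + 441 = 585

585


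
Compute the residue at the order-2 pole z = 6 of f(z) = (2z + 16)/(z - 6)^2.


Step 1: Pole of order 2 at z = 6
Step 2: Res = lim d/dz [(z - 6)^2 * f(z)] as z -> 6
Step 3: (z - 6)^2 * f(z) = 2z + 16
Step 4: d/dz[2z + 16] = 2

2


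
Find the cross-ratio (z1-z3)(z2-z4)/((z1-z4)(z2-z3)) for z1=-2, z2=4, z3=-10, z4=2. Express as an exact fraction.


Step 1: (z1-z3)(z2-z4) = 8 * 2 = 16
Step 2: (z1-z4)(z2-z3) = (-4) * 14 = -56
Step 3: Cross-ratio = -16/56 = -2/7

-2/7


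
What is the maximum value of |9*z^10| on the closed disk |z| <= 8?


Step 1: On |z| = 8, |f(z)| = 9 * |z|^10 = 9 * 8^10
Step 2: By maximum modulus principle, maximum is on boundary.
Step 3: Maximum = 9 * 1073741824 = 9663676416

9663676416


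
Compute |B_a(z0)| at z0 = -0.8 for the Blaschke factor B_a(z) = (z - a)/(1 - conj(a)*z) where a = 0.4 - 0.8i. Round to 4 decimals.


Step 1: Numerator z0 - a = -0.8 - (0.4 - 0.8i) = -1.2 + 0.8i
Step 2: Denominator 1 - conj(a)*z0 = 1 - (0.4 + 0.8i)*(-0.8) = 1.32 + 0.64i
Step 3: |z0 - a|^2 = (-1.2)^2 + 0.8^2 = 2.08; |1 - conj(a)*z0|^2 = 1.32^2 + 0.64^2 = 2.152
Step 4: |B_a(-0.8)| = sqrt(2.08 / 2.152) = sqrt(0.966543)
Step 5: = 0.9831

0.9831


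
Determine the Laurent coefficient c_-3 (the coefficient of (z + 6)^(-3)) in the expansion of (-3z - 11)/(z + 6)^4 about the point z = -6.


Step 1: Write the numerator in powers of (z + 6): -3z - 11 = -3(z + 6) + (-3*(-6) - 11) = -3(z + 6) + 7
Step 2: Divide by (z + 6)^4: f(z) = 7(z + 6)^(-4) - 3(z + 6)^(-3)
Step 3: This finite sum is the Laurent series of f about z = -6.
Step 4: Coefficient of (z + 6)^(-3) = coefficient of (z + 6) in the re-centred numerator = -3

-3


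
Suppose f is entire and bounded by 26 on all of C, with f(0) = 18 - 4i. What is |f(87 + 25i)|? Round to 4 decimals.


Step 1: By Liouville's theorem, a bounded entire function is constant.
Step 2: f(z) = f(0) = 18 - 4i for all z.
Step 3: |f(w)| = |18 - 4i| = sqrt(324 + 16)
Step 4: = 18.4391

18.4391


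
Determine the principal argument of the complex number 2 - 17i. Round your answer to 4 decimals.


Step 1: z = 2 - 17i
Step 2: arg(z) = atan2(-17, 2)
Step 3: arg(z) = -1.4537

-1.4537


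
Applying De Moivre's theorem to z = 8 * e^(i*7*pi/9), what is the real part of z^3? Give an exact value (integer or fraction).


Step 1: By De Moivre's theorem, z^3 = 8^3 * e^(i*3*7*pi/9) = 512 * (cos(7*pi/3) + i*sin(7*pi/3))
Step 2: |z|^3 = 8^3 = 512
Step 3: Reduce the angle mod 2*pi: 7*pi/3 - 2*pi = pi/3
Step 4: cos(pi/3) = 1/2
Step 5: Re(z^3) = 512 * 1/2 = 256

256


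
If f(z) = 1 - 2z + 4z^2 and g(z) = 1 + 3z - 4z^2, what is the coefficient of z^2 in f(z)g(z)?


Step 1: z^2 term in f*g comes from: (1)*(-4z^2) + (-2z)*(3z) + (4z^2)*(1)
Step 2: = -4 - 6 + 4
Step 3: = -6

-6


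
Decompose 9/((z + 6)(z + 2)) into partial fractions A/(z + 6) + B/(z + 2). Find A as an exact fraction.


Step 1: Multiply both sides by (z + 6) and set z = -6
Step 2: A = 9 / (-6 + 2)
Step 3: A = 9 / (-4)
Step 4: A = -9/4

-9/4


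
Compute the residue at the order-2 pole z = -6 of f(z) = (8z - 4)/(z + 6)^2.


Step 1: Pole of order 2 at z = -6
Step 2: Res = lim d/dz [(z + 6)^2 * f(z)] as z -> -6
Step 3: (z + 6)^2 * f(z) = 8z - 4
Step 4: d/dz[8z - 4] = 8

8


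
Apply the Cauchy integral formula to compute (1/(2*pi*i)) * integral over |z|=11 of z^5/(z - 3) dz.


Step 1: f(z) = z^5, a = 3 is inside |z| = 11
Step 2: By Cauchy integral formula: (1/(2pi*i)) * integral = f(a)
Step 3: f(3) = 3^5 = 243

243


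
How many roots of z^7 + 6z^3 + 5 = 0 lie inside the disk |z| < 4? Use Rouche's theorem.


Step 1: On |z| = 4 the three terms have sizes |z^7| = 4^7 = 16384, |6z^3| = 6*4^3 = 384, |5| = 5
Step 2: The dominant term is g(z) = z^7; let h(z) = 6z^3 + 5 so f = g + h
Step 3: On |z| = 4: |g| = 16384 and |h| <= 384 + 5 = 389
Step 4: Since 16384 > 389, |h| < |g| on |z| = 4, so by Rouche f has the same number of zeros as g inside |z| < 4
Step 5: g(z) = z^7 has 7 zeros (all at the origin) inside |z| < 4. Answer = 7

7


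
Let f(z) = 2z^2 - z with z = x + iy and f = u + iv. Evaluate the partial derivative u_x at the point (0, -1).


Step 1: f(z) = 2(x+iy)^2 - (x+iy) + 0
Step 2: u = 2(x^2 - y^2) - x + 0
Step 3: u_x = 4x - 1
Step 4: At (0, -1): u_x = 0 - 1 = -1

-1


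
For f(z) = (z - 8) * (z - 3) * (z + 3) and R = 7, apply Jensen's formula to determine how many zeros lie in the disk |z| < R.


Jensen's formula: (1/2pi)*integral log|f(Re^it)|dt = log|f(0)| + sum_{|a_k|<R} log(R/|a_k|)
Step 1: f(0) = (-8) * (-3) * 3 = 72
Step 2: log|f(0)| = log|8| + log|3| + log|-3| = 4.2767
Step 3: Zeros inside |z| < 7: 3, -3
Step 4: Jensen sum = log(7/3) + log(7/3) = 1.6946
Step 5: n(R) = number of terms in the Jensen sum = count of zeros inside |z| < 7 = 2

2


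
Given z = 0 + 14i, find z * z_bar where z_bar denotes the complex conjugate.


Step 1: conj(z) = 0 - 14i
Step 2: z * conj(z) = 0^2 + 14^2
Step 3: = 0 + 196 = 196

196


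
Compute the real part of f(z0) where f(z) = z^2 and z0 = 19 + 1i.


Step 1: z0 = 19 + 1i
Step 2: z0^2 = 19^2 - 1^2 + 38i
Step 3: real part = 361 - 1 = 360

360


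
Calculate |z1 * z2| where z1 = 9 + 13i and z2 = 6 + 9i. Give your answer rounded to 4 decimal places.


Step 1: |z1| = sqrt(9^2 + 13^2) = sqrt(250)
Step 2: |z2| = sqrt(6^2 + 9^2) = sqrt(117)
Step 3: |z1*z2| = |z1|*|z2| = sqrt(250) * sqrt(117) = sqrt(250 * 117) = sqrt(29250)
Step 4: = 171.0263

171.0263


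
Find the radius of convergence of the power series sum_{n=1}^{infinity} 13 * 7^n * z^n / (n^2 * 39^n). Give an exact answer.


Step 1: General term a_n = 13 * 7^n / (n^2 * 39^n)
Step 2: By the root test, |a_n|^(1/n) = 13^(1/n) * 7 / (n^(2/n) * 39) -> 7/39 as n -> infinity (since 13^(1/n) -> 1 and n^(2/n) -> 1)
Step 3: R = 1/lim|a_n|^(1/n) = 39/7

39/7


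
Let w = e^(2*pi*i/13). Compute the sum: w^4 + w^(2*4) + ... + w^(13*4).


Step 1: The sum sum_{j=1}^{n} w^(k*j) equals n if n | k, else 0.
Step 2: Here n = 13, k = 4
Step 3: Does n divide k? 13 | 4 -> False
Step 4: Sum = 0

0


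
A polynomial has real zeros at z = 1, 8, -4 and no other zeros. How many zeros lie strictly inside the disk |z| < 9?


Step 1: Check each root:
  z = 1: |1| = 1 < 9
  z = 8: |8| = 8 < 9
  z = -4: |-4| = 4 < 9
Step 2: Count = 3

3


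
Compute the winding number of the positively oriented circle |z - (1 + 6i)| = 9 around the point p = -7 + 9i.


Step 1: Center c = (1, 6), radius = 9
Step 2: |p - c|^2 = (-8)^2 + 3^2 = 73
Step 3: r^2 = 81
Step 4: |p-c| < r so winding number = 1

1


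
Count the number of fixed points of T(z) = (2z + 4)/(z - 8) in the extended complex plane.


Step 1: Fixed points satisfy T(z) = z
Step 2: z^2 - 10z - 4 = 0
Step 3: Discriminant = (-10)^2 - 4*1*(-4) = 116
Step 4: Number of fixed points = 2

2


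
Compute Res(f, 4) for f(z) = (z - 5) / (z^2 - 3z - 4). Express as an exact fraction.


Step 1: Q(z) = z^2 - 3z - 4 = (z - 4)(z + 1)
Step 2: Q'(z) = 2z - 3
Step 3: Q'(4) = 5, P(4) = -1
Step 4: Res = P(4)/Q'(4) = -1/5 = -1/5

-1/5


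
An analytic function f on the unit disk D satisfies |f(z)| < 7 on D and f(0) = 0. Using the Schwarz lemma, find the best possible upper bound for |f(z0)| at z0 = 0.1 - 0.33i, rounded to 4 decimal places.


Step 1: g = f/7 maps D -> D with g(0) = 0, so by the Schwarz lemma |g(z)| <= |z|, i.e. |f(z)| <= 7|z|; this is sharp (f(z) = 7z).
Step 2: |z0|^2 = 0.1^2 + (-0.33)^2 = 0.1189
Step 3: |z0| = sqrt(0.1189) = 0.344819
Step 4: Best bound = 7 * |z0| = 7 * 0.344819 = 2.4137

2.4137


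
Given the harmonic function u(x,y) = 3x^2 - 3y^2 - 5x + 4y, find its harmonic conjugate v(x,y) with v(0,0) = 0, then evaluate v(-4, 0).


Step 1: v_x = -u_y = 6y - 4
Step 2: v_y = u_x = 6x - 5
Step 3: v = 6xy - 4x - 5y + C
Step 4: v(0,0) = 0 => C = 0
Step 5: v(-4, 0) = 16

16


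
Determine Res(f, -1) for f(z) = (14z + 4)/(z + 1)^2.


Step 1: Pole of order 2 at z = -1
Step 2: Res = lim d/dz [(z + 1)^2 * f(z)] as z -> -1
Step 3: (z + 1)^2 * f(z) = 14z + 4
Step 4: d/dz[14z + 4] = 14

14


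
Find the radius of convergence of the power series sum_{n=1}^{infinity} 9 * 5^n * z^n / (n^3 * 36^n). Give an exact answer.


Step 1: General term a_n = 9 * 5^n / (n^3 * 36^n)
Step 2: By the root test, |a_n|^(1/n) = 9^(1/n) * 5 / (n^(3/n) * 36) -> 5/36 as n -> infinity (since 9^(1/n) -> 1 and n^(3/n) -> 1)
Step 3: R = 1/lim|a_n|^(1/n) = 36/5

36/5


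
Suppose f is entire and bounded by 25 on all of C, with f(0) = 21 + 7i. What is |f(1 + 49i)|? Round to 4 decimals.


Step 1: By Liouville's theorem, a bounded entire function is constant.
Step 2: f(z) = f(0) = 21 + 7i for all z.
Step 3: |f(w)| = |21 + 7i| = sqrt(441 + 49)
Step 4: = 22.1359

22.1359


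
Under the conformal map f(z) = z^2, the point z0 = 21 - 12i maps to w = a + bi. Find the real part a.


Step 1: z0 = 21 - 12i
Step 2: z0^2 = 21^2 - (-12)^2 - 504i
Step 3: real part = 441 - 144 = 297

297


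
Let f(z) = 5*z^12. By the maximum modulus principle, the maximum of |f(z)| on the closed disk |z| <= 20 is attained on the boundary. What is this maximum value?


Step 1: On |z| = 20, |f(z)| = 5 * |z|^12 = 5 * 20^12
Step 2: By maximum modulus principle, maximum is on boundary.
Step 3: Maximum = 5 * 4096000000000000 = 20480000000000000

20480000000000000


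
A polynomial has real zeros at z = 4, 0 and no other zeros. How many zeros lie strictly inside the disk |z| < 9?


Step 1: Check each root:
  z = 4: |4| = 4 < 9
  z = 0: |0| = 0 < 9
Step 2: Count = 2

2


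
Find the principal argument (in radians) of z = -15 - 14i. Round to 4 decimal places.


Step 1: z = -15 - 14i
Step 2: arg(z) = atan2(-14, -15)
Step 3: arg(z) = -2.3907

-2.3907


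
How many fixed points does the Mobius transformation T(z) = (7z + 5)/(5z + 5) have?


Step 1: Fixed points satisfy T(z) = z
Step 2: 5z^2 - 2z - 5 = 0
Step 3: Discriminant = (-2)^2 - 4*5*(-5) = 104
Step 4: Number of fixed points = 2

2


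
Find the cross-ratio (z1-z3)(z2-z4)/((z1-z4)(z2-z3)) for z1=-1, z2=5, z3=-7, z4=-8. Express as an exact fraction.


Step 1: (z1-z3)(z2-z4) = 6 * 13 = 78
Step 2: (z1-z4)(z2-z3) = 7 * 12 = 84
Step 3: Cross-ratio = 78/84 = 13/14

13/14


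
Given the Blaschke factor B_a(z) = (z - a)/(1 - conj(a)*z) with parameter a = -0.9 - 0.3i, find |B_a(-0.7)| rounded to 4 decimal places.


Step 1: Numerator z0 - a = -0.7 - (-0.9 - 0.3i) = 0.2 + 0.3i
Step 2: Denominator 1 - conj(a)*z0 = 1 - (-0.9 + 0.3i)*(-0.7) = 0.37 + 0.21i
Step 3: |z0 - a|^2 = 0.2^2 + 0.3^2 = 0.13; |1 - conj(a)*z0|^2 = 0.37^2 + 0.21^2 = 0.181
Step 4: |B_a(-0.7)| = sqrt(0.13 / 0.181) = sqrt(0.718232)
Step 5: = 0.8475

0.8475


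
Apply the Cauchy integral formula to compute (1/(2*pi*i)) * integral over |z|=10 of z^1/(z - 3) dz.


Step 1: f(z) = z^1, a = 3 is inside |z| = 10
Step 2: By Cauchy integral formula: (1/(2pi*i)) * integral = f(a)
Step 3: f(3) = 3^1 = 3

3


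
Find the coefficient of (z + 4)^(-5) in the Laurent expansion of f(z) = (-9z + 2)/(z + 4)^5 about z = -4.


Step 1: Write the numerator in powers of (z + 4): -9z + 2 = -9(z + 4) + (-9*(-4) + 2) = -9(z + 4) + 38
Step 2: Divide by (z + 4)^5: f(z) = 38(z + 4)^(-5) - 9(z + 4)^(-4)
Step 3: This finite sum is the Laurent series of f about z = -4.
Step 4: Coefficient of (z + 4)^(-5) = -9*(-4) + 2 = 38

38


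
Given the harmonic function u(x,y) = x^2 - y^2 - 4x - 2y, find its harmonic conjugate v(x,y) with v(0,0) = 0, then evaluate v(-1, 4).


Step 1: v_x = -u_y = 2y + 2
Step 2: v_y = u_x = 2x - 4
Step 3: v = 2xy + 2x - 4y + C
Step 4: v(0,0) = 0 => C = 0
Step 5: v(-1, 4) = -26

-26


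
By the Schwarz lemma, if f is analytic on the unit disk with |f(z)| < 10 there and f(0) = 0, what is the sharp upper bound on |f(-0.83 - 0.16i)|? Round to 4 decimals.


Step 1: g = f/10 maps D -> D with g(0) = 0, so by the Schwarz lemma |g(z)| <= |z|, i.e. |f(z)| <= 10|z|; this is sharp (f(z) = 10z).
Step 2: |z0|^2 = (-0.83)^2 + (-0.16)^2 = 0.7145
Step 3: |z0| = sqrt(0.7145) = 0.845281
Step 4: Best bound = 10 * |z0| = 10 * 0.845281 = 8.4528

8.4528


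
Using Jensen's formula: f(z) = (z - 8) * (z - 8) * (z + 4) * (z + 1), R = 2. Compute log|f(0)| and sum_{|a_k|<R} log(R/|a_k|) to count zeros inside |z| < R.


Jensen's formula: (1/2pi)*integral log|f(Re^it)|dt = log|f(0)| + sum_{|a_k|<R} log(R/|a_k|)
Step 1: f(0) = (-8) * (-8) * 4 * 1 = 256
Step 2: log|f(0)| = log|8| + log|8| + log|-4| + log|-1| = 5.5452
Step 3: Zeros inside |z| < 2: -1
Step 4: Jensen sum = log(2/1) = 0.6931
Step 5: n(R) = number of terms in the Jensen sum = count of zeros inside |z| < 2 = 1

1


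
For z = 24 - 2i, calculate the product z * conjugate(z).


Step 1: conj(z) = 24 + 2i
Step 2: z * conj(z) = 24^2 + (-2)^2
Step 3: = 576 + 4 = 580

580


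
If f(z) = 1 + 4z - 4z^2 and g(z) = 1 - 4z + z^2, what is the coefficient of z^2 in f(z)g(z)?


Step 1: z^2 term in f*g comes from: (1)*(z^2) + (4z)*(-4z) + (-4z^2)*(1)
Step 2: = 1 - 16 - 4
Step 3: = -19

-19


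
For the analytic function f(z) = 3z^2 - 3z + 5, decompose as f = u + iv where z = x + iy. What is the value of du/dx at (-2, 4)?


Step 1: f(z) = 3(x+iy)^2 - 3(x+iy) + 5
Step 2: u = 3(x^2 - y^2) - 3x + 5
Step 3: u_x = 6x - 3
Step 4: At (-2, 4): u_x = -12 - 3 = -15

-15


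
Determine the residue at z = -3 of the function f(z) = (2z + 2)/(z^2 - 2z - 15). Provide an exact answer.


Step 1: Q(z) = z^2 - 2z - 15 = (z + 3)(z - 5)
Step 2: Q'(z) = 2z - 2
Step 3: Q'(-3) = -8, P(-3) = -4
Step 4: Res = P(-3)/Q'(-3) = -4/(-8) = 1/2

1/2


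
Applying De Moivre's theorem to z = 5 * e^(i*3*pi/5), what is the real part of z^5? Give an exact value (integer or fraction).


Step 1: By De Moivre's theorem, z^5 = 5^5 * e^(i*5*3*pi/5) = 3125 * (cos(3*pi) + i*sin(3*pi))
Step 2: |z|^5 = 5^5 = 3125
Step 3: Reduce the angle mod 2*pi: 3*pi - 2*pi = pi
Step 4: cos(pi) = -1
Step 5: Re(z^5) = 3125 * (-1) = -3125

-3125


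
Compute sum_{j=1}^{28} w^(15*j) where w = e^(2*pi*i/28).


Step 1: The sum sum_{j=1}^{n} w^(k*j) equals n if n | k, else 0.
Step 2: Here n = 28, k = 15
Step 3: Does n divide k? 28 | 15 -> False
Step 4: Sum = 0

0


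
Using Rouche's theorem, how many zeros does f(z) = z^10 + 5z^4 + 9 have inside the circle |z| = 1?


Step 1: On |z| = 1 the three terms have sizes |z^10| = 1^10 = 1, |5z^4| = 5*1^4 = 5, |9| = 9
Step 2: The dominant term is g(z) = 9; let h(z) = z^10 + 5z^4 so f = g + h
Step 3: On |z| = 1: |g| = 9 and |h| <= 1 + 5 = 6
Step 4: Since 9 > 6, |h| < |g| on |z| = 1, so by Rouche f has the same number of zeros as g inside |z| < 1
Step 5: g(z) = 9 is a nonzero constant with no zeros inside |z| < 1. Answer = 0

0


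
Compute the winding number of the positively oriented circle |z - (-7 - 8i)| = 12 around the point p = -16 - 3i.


Step 1: Center c = (-7, -8), radius = 12
Step 2: |p - c|^2 = (-9)^2 + 5^2 = 106
Step 3: r^2 = 144
Step 4: |p-c| < r so winding number = 1

1


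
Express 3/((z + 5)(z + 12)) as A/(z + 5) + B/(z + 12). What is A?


Step 1: Multiply both sides by (z + 5) and set z = -5
Step 2: A = 3 / (-5 + 12)
Step 3: A = 3 / 7
Step 4: A = 3/7

3/7


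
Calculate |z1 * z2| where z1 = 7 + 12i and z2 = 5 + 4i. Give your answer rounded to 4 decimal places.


Step 1: |z1| = sqrt(7^2 + 12^2) = sqrt(193)
Step 2: |z2| = sqrt(5^2 + 4^2) = sqrt(41)
Step 3: |z1*z2| = |z1|*|z2| = sqrt(193) * sqrt(41) = sqrt(193 * 41) = sqrt(7913)
Step 4: = 88.955

88.955


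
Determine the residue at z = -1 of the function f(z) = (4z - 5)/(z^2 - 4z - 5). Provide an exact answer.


Step 1: Q(z) = z^2 - 4z - 5 = (z + 1)(z - 5)
Step 2: Q'(z) = 2z - 4
Step 3: Q'(-1) = -6, P(-1) = -9
Step 4: Res = P(-1)/Q'(-1) = -9/(-6) = 3/2

3/2


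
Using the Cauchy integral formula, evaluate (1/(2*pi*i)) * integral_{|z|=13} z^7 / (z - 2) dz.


Step 1: f(z) = z^7, a = 2 is inside |z| = 13
Step 2: By Cauchy integral formula: (1/(2pi*i)) * integral = f(a)
Step 3: f(2) = 2^7 = 128

128


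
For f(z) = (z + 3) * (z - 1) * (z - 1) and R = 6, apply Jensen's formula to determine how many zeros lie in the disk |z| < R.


Jensen's formula: (1/2pi)*integral log|f(Re^it)|dt = log|f(0)| + sum_{|a_k|<R} log(R/|a_k|)
Step 1: f(0) = 3 * (-1) * (-1) = 3
Step 2: log|f(0)| = log|-3| + log|1| + log|1| = 1.0986
Step 3: Zeros inside |z| < 6: -3, 1, 1
Step 4: Jensen sum = log(6/3) + log(6/1) + log(6/1) = 4.2767
Step 5: n(R) = number of terms in the Jensen sum = count of zeros inside |z| < 6 = 3

3


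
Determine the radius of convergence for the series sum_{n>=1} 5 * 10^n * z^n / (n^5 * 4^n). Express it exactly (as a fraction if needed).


Step 1: General term a_n = 5 * 10^n / (n^5 * 4^n)
Step 2: By the root test, |a_n|^(1/n) = 5^(1/n) * 10 / (n^(5/n) * 4) -> 10/4 as n -> infinity (since 5^(1/n) -> 1 and n^(5/n) -> 1)
Step 3: R = 1/lim|a_n|^(1/n) = 4/10 = 2/5

2/5


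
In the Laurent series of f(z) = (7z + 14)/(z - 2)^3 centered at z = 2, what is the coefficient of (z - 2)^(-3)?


Step 1: Write the numerator in powers of (z - 2): 7z + 14 = 7(z - 2) + (7*2 + 14) = 7(z - 2) + 28
Step 2: Divide by (z - 2)^3: f(z) = 28(z - 2)^(-3) + 7(z - 2)^(-2)
Step 3: This finite sum is the Laurent series of f about z = 2.
Step 4: Coefficient of (z - 2)^(-3) = 7*2 + 14 = 28

28


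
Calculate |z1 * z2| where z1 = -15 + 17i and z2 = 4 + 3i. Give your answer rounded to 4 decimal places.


Step 1: |z1| = sqrt((-15)^2 + 17^2) = sqrt(514)
Step 2: |z2| = sqrt(4^2 + 3^2) = sqrt(25)
Step 3: |z1*z2| = |z1|*|z2| = sqrt(514) * sqrt(25) = sqrt(514 * 25) = sqrt(12850)
Step 4: = 113.3578

113.3578


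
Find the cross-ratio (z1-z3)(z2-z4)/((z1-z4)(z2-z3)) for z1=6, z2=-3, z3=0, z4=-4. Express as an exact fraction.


Step 1: (z1-z3)(z2-z4) = 6 * 1 = 6
Step 2: (z1-z4)(z2-z3) = 10 * (-3) = -30
Step 3: Cross-ratio = -6/30 = -1/5

-1/5


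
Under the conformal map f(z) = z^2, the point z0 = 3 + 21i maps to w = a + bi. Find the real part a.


Step 1: z0 = 3 + 21i
Step 2: z0^2 = 3^2 - 21^2 + 126i
Step 3: real part = 9 - 441 = -432

-432


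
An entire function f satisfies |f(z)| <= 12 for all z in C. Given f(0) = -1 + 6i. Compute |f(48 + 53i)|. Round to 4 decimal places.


Step 1: By Liouville's theorem, a bounded entire function is constant.
Step 2: f(z) = f(0) = -1 + 6i for all z.
Step 3: |f(w)| = |-1 + 6i| = sqrt(1 + 36)
Step 4: = 6.0828

6.0828


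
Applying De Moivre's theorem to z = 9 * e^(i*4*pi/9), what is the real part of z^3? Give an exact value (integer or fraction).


Step 1: By De Moivre's theorem, z^3 = 9^3 * e^(i*3*4*pi/9) = 729 * (cos(4*pi/3) + i*sin(4*pi/3))
Step 2: |z|^3 = 9^3 = 729
Step 3: The angle 4*pi/3 already lies in [0, 2*pi)
Step 4: cos(4*pi/3) = -1/2
Step 5: Re(z^3) = 729 * (-1/2) = -729/2

-729/2


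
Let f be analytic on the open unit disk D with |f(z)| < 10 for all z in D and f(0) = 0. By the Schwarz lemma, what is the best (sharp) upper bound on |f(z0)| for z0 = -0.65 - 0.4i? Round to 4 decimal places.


Step 1: g = f/10 maps D -> D with g(0) = 0, so by the Schwarz lemma |g(z)| <= |z|, i.e. |f(z)| <= 10|z|; this is sharp (f(z) = 10z).
Step 2: |z0|^2 = (-0.65)^2 + (-0.4)^2 = 0.5825
Step 3: |z0| = sqrt(0.5825) = 0.763217
Step 4: Best bound = 10 * |z0| = 10 * 0.763217 = 7.6322

7.6322


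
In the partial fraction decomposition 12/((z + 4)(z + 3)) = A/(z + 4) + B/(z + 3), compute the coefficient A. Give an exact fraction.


Step 1: Multiply both sides by (z + 4) and set z = -4
Step 2: A = 12 / (-4 + 3)
Step 3: A = 12 / (-1)
Step 4: A = -12

-12


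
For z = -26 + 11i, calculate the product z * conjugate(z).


Step 1: conj(z) = -26 - 11i
Step 2: z * conj(z) = (-26)^2 + 11^2
Step 3: = 676 + 121 = 797

797


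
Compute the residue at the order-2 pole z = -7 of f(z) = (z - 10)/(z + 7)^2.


Step 1: Pole of order 2 at z = -7
Step 2: Res = lim d/dz [(z + 7)^2 * f(z)] as z -> -7
Step 3: (z + 7)^2 * f(z) = z - 10
Step 4: d/dz[z - 10] = 1

1


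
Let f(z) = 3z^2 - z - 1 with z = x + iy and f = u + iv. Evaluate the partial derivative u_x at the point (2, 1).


Step 1: f(z) = 3(x+iy)^2 - (x+iy) - 1
Step 2: u = 3(x^2 - y^2) - x - 1
Step 3: u_x = 6x - 1
Step 4: At (2, 1): u_x = 12 - 1 = 11

11


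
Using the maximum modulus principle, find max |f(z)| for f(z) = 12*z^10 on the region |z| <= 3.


Step 1: On |z| = 3, |f(z)| = 12 * |z|^10 = 12 * 3^10
Step 2: By maximum modulus principle, maximum is on boundary.
Step 3: Maximum = 12 * 59049 = 708588

708588


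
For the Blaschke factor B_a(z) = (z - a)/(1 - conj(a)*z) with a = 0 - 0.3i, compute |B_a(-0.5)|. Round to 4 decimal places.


Step 1: Numerator z0 - a = -0.5 - (0 - 0.3i) = -0.5 + 0.3i
Step 2: Denominator 1 - conj(a)*z0 = 1 - (0 + 0.3i)*(-0.5) = 1 + 0.15i
Step 3: |z0 - a|^2 = (-0.5)^2 + 0.3^2 = 0.34; |1 - conj(a)*z0|^2 = 1^2 + 0.15^2 = 1.0225
Step 4: |B_a(-0.5)| = sqrt(0.34 / 1.0225) = sqrt(0.332518)
Step 5: = 0.5766

0.5766


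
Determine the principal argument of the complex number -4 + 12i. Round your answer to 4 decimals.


Step 1: z = -4 + 12i
Step 2: arg(z) = atan2(12, -4)
Step 3: arg(z) = 1.8925

1.8925


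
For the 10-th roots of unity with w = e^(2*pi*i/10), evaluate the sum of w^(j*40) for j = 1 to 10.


Step 1: The sum sum_{j=1}^{n} w^(k*j) equals n if n | k, else 0.
Step 2: Here n = 10, k = 40
Step 3: Does n divide k? 10 | 40 -> True
Step 4: Sum = 10

10


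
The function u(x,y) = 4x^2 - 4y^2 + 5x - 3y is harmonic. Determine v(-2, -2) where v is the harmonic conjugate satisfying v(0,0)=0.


Step 1: v_x = -u_y = 8y + 3
Step 2: v_y = u_x = 8x + 5
Step 3: v = 8xy + 3x + 5y + C
Step 4: v(0,0) = 0 => C = 0
Step 5: v(-2, -2) = 16

16


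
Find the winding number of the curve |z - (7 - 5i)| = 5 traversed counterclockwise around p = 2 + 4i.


Step 1: Center c = (7, -5), radius = 5
Step 2: |p - c|^2 = (-5)^2 + 9^2 = 106
Step 3: r^2 = 25
Step 4: |p-c| > r so winding number = 0

0


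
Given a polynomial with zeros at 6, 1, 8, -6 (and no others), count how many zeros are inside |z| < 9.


Step 1: Check each root:
  z = 6: |6| = 6 < 9
  z = 1: |1| = 1 < 9
  z = 8: |8| = 8 < 9
  z = -6: |-6| = 6 < 9
Step 2: Count = 4

4


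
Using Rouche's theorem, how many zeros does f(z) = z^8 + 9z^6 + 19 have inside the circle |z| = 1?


Step 1: On |z| = 1 the three terms have sizes |z^8| = 1^8 = 1, |9z^6| = 9*1^6 = 9, |19| = 19
Step 2: The dominant term is g(z) = 19; let h(z) = z^8 + 9z^6 so f = g + h
Step 3: On |z| = 1: |g| = 19 and |h| <= 1 + 9 = 10
Step 4: Since 19 > 10, |h| < |g| on |z| = 1, so by Rouche f has the same number of zeros as g inside |z| < 1
Step 5: g(z) = 19 is a nonzero constant with no zeros inside |z| < 1. Answer = 0

0


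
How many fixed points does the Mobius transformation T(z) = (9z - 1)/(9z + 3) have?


Step 1: Fixed points satisfy T(z) = z
Step 2: 9z^2 - 6z + 1 = 0
Step 3: Discriminant = (-6)^2 - 4*9*1 = 0
Step 4: Number of fixed points = 1

1


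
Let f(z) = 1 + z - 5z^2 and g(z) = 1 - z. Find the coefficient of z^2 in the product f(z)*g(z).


Step 1: z^2 term in f*g comes from: (1)*(0) + (z)*(-z) + (-5z^2)*(1)
Step 2: = 0 - 1 - 5
Step 3: = -6

-6


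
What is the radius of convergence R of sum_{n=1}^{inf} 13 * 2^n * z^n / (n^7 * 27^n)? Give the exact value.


Step 1: General term a_n = 13 * 2^n / (n^7 * 27^n)
Step 2: By the root test, |a_n|^(1/n) = 13^(1/n) * 2 / (n^(7/n) * 27) -> 2/27 as n -> infinity (since 13^(1/n) -> 1 and n^(7/n) -> 1)
Step 3: R = 1/lim|a_n|^(1/n) = 27/2

27/2


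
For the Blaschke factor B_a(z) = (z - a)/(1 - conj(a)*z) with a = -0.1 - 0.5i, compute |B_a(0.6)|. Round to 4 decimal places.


Step 1: Numerator z0 - a = 0.6 - (-0.1 - 0.5i) = 0.7 + 0.5i
Step 2: Denominator 1 - conj(a)*z0 = 1 - (-0.1 + 0.5i)*0.6 = 1.06 - 0.3i
Step 3: |z0 - a|^2 = 0.7^2 + 0.5^2 = 0.74; |1 - conj(a)*z0|^2 = 1.06^2 + (-0.3)^2 = 1.2136
Step 4: |B_a(0.6)| = sqrt(0.74 / 1.2136) = sqrt(0.609756)
Step 5: = 0.7809

0.7809


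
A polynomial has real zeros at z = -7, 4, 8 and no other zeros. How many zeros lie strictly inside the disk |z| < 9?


Step 1: Check each root:
  z = -7: |-7| = 7 < 9
  z = 4: |4| = 4 < 9
  z = 8: |8| = 8 < 9
Step 2: Count = 3

3


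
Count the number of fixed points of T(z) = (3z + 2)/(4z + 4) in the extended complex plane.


Step 1: Fixed points satisfy T(z) = z
Step 2: 4z^2 + z - 2 = 0
Step 3: Discriminant = 1^2 - 4*4*(-2) = 33
Step 4: Number of fixed points = 2

2


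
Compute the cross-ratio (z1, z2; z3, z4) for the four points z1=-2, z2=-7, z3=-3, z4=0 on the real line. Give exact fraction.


Step 1: (z1-z3)(z2-z4) = 1 * (-7) = -7
Step 2: (z1-z4)(z2-z3) = (-2) * (-4) = 8
Step 3: Cross-ratio = -7/8 = -7/8

-7/8


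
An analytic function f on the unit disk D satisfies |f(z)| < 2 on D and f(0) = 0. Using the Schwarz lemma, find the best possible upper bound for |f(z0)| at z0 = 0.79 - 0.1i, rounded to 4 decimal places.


Step 1: g = f/2 maps D -> D with g(0) = 0, so by the Schwarz lemma |g(z)| <= |z|, i.e. |f(z)| <= 2|z|; this is sharp (f(z) = 2z).
Step 2: |z0|^2 = 0.79^2 + (-0.1)^2 = 0.6341
Step 3: |z0| = sqrt(0.6341) = 0.796304
Step 4: Best bound = 2 * |z0| = 2 * 0.796304 = 1.5926

1.5926


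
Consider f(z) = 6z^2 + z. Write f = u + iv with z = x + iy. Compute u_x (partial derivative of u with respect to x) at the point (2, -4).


Step 1: f(z) = 6(x+iy)^2 + (x+iy) + 0
Step 2: u = 6(x^2 - y^2) + x + 0
Step 3: u_x = 12x + 1
Step 4: At (2, -4): u_x = 24 + 1 = 25

25


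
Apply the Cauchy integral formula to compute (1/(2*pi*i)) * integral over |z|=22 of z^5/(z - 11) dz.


Step 1: f(z) = z^5, a = 11 is inside |z| = 22
Step 2: By Cauchy integral formula: (1/(2pi*i)) * integral = f(a)
Step 3: f(11) = 11^5 = 161051

161051


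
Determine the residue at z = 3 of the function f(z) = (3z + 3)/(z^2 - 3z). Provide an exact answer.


Step 1: Q(z) = z^2 - 3z = (z - 3)(z)
Step 2: Q'(z) = 2z - 3
Step 3: Q'(3) = 3, P(3) = 12
Step 4: Res = P(3)/Q'(3) = 12/3 = 4

4


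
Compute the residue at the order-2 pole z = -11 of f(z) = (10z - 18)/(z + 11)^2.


Step 1: Pole of order 2 at z = -11
Step 2: Res = lim d/dz [(z + 11)^2 * f(z)] as z -> -11
Step 3: (z + 11)^2 * f(z) = 10z - 18
Step 4: d/dz[10z - 18] = 10

10


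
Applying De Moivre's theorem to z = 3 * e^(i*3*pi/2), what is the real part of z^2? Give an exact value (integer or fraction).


Step 1: By De Moivre's theorem, z^2 = 3^2 * e^(i*2*3*pi/2) = 9 * (cos(3*pi) + i*sin(3*pi))
Step 2: |z|^2 = 3^2 = 9
Step 3: Reduce the angle mod 2*pi: 3*pi - 2*pi = pi
Step 4: cos(pi) = -1
Step 5: Re(z^2) = 9 * (-1) = -9

-9


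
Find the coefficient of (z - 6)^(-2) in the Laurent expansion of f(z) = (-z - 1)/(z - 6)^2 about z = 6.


Step 1: Write the numerator in powers of (z - 6): -z - 1 = -(z - 6) + (-1*6 - 1) = -(z - 6) - 7
Step 2: Divide by (z - 6)^2: f(z) = -7(z - 6)^(-2) - (z - 6)^(-1)
Step 3: This finite sum is the Laurent series of f about z = 6.
Step 4: Coefficient of (z - 6)^(-2) = -1*6 - 1 = -7

-7


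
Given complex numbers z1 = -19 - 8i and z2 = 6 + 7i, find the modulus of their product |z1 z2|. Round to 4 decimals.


Step 1: |z1| = sqrt((-19)^2 + (-8)^2) = sqrt(425)
Step 2: |z2| = sqrt(6^2 + 7^2) = sqrt(85)
Step 3: |z1*z2| = |z1|*|z2| = sqrt(425) * sqrt(85) = sqrt(425 * 85) = sqrt(36125)
Step 4: = 190.0658

190.0658


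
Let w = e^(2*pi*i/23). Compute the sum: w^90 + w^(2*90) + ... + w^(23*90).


Step 1: The sum sum_{j=1}^{n} w^(k*j) equals n if n | k, else 0.
Step 2: Here n = 23, k = 90
Step 3: Does n divide k? 23 | 90 -> False
Step 4: Sum = 0

0


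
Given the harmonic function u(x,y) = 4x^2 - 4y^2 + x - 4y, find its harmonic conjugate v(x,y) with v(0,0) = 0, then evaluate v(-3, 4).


Step 1: v_x = -u_y = 8y + 4
Step 2: v_y = u_x = 8x + 1
Step 3: v = 8xy + 4x + y + C
Step 4: v(0,0) = 0 => C = 0
Step 5: v(-3, 4) = -104

-104


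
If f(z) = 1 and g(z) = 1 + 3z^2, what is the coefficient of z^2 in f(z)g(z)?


Step 1: z^2 term in f*g comes from: (1)*(3z^2) + (0)*(0) + (0)*(1)
Step 2: = 3 + 0 + 0
Step 3: = 3

3


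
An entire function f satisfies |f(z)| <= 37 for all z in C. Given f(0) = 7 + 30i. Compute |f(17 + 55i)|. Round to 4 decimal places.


Step 1: By Liouville's theorem, a bounded entire function is constant.
Step 2: f(z) = f(0) = 7 + 30i for all z.
Step 3: |f(w)| = |7 + 30i| = sqrt(49 + 900)
Step 4: = 30.8058

30.8058


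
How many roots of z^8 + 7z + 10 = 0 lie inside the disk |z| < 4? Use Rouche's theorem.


Step 1: On |z| = 4 the three terms have sizes |z^8| = 4^8 = 65536, |7z| = 7*4 = 28, |10| = 10
Step 2: The dominant term is g(z) = z^8; let h(z) = 7z + 10 so f = g + h
Step 3: On |z| = 4: |g| = 65536 and |h| <= 28 + 10 = 38
Step 4: Since 65536 > 38, |h| < |g| on |z| = 4, so by Rouche f has the same number of zeros as g inside |z| < 4
Step 5: g(z) = z^8 has 8 zeros (all at the origin) inside |z| < 4. Answer = 8

8


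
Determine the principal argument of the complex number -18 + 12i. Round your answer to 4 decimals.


Step 1: z = -18 + 12i
Step 2: arg(z) = atan2(12, -18)
Step 3: arg(z) = 2.5536

2.5536


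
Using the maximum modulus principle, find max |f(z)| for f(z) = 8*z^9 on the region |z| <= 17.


Step 1: On |z| = 17, |f(z)| = 8 * |z|^9 = 8 * 17^9
Step 2: By maximum modulus principle, maximum is on boundary.
Step 3: Maximum = 8 * 118587876497 = 948703011976

948703011976


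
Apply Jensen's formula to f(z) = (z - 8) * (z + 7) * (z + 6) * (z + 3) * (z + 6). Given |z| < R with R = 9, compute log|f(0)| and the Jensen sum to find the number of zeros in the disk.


Jensen's formula: (1/2pi)*integral log|f(Re^it)|dt = log|f(0)| + sum_{|a_k|<R} log(R/|a_k|)
Step 1: f(0) = (-8) * 7 * 6 * 3 * 6 = -6048
Step 2: log|f(0)| = log|8| + log|-7| + log|-6| + log|-3| + log|-6| = 8.7075
Step 3: Zeros inside |z| < 9: 8, -7, -6, -3, -6
Step 4: Jensen sum = log(9/8) + log(9/7) + log(9/6) + log(9/3) + log(9/6) = 2.2786
Step 5: n(R) = number of terms in the Jensen sum = count of zeros inside |z| < 9 = 5

5


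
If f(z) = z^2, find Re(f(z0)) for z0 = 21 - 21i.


Step 1: z0 = 21 - 21i
Step 2: z0^2 = 21^2 - (-21)^2 - 882i
Step 3: real part = 441 - 441 = 0

0


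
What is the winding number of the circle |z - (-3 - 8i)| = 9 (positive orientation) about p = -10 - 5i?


Step 1: Center c = (-3, -8), radius = 9
Step 2: |p - c|^2 = (-7)^2 + 3^2 = 58
Step 3: r^2 = 81
Step 4: |p-c| < r so winding number = 1

1


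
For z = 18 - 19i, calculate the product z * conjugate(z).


Step 1: conj(z) = 18 + 19i
Step 2: z * conj(z) = 18^2 + (-19)^2
Step 3: = 324 + 361 = 685

685


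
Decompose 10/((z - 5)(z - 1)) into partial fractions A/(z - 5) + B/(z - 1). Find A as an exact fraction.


Step 1: Multiply both sides by (z - 5) and set z = 5
Step 2: A = 10 / (5 - 1)
Step 3: A = 10 / 4
Step 4: A = 5/2

5/2


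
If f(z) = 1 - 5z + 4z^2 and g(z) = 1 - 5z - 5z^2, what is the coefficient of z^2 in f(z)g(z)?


Step 1: z^2 term in f*g comes from: (1)*(-5z^2) + (-5z)*(-5z) + (4z^2)*(1)
Step 2: = -5 + 25 + 4
Step 3: = 24

24


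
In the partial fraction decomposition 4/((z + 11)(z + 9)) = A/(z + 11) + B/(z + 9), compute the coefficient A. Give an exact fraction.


Step 1: Multiply both sides by (z + 11) and set z = -11
Step 2: A = 4 / (-11 + 9)
Step 3: A = 4 / (-2)
Step 4: A = -2

-2


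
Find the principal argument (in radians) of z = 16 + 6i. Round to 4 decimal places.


Step 1: z = 16 + 6i
Step 2: arg(z) = atan2(6, 16)
Step 3: arg(z) = 0.3588

0.3588


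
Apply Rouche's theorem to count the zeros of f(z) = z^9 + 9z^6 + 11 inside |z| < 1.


Step 1: On |z| = 1 the three terms have sizes |z^9| = 1^9 = 1, |9z^6| = 9*1^6 = 9, |11| = 11
Step 2: The dominant term is g(z) = 11; let h(z) = z^9 + 9z^6 so f = g + h
Step 3: On |z| = 1: |g| = 11 and |h| <= 1 + 9 = 10
Step 4: Since 11 > 10, |h| < |g| on |z| = 1, so by Rouche f has the same number of zeros as g inside |z| < 1
Step 5: g(z) = 11 is a nonzero constant with no zeros inside |z| < 1. Answer = 0

0


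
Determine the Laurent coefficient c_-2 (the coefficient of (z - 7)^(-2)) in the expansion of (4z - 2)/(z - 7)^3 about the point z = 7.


Step 1: Write the numerator in powers of (z - 7): 4z - 2 = 4(z - 7) + (4*7 - 2) = 4(z - 7) + 26
Step 2: Divide by (z - 7)^3: f(z) = 26(z - 7)^(-3) + 4(z - 7)^(-2)
Step 3: This finite sum is the Laurent series of f about z = 7.
Step 4: Coefficient of (z - 7)^(-2) = coefficient of (z - 7) in the re-centred numerator = 4

4


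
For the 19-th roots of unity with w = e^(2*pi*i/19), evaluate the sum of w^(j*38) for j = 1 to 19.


Step 1: The sum sum_{j=1}^{n} w^(k*j) equals n if n | k, else 0.
Step 2: Here n = 19, k = 38
Step 3: Does n divide k? 19 | 38 -> True
Step 4: Sum = 19

19


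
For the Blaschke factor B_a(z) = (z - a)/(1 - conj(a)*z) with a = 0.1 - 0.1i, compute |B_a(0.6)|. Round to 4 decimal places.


Step 1: Numerator z0 - a = 0.6 - (0.1 - 0.1i) = 0.5 + 0.1i
Step 2: Denominator 1 - conj(a)*z0 = 1 - (0.1 + 0.1i)*0.6 = 0.94 - 0.06i
Step 3: |z0 - a|^2 = 0.5^2 + 0.1^2 = 0.26; |1 - conj(a)*z0|^2 = 0.94^2 + (-0.06)^2 = 0.8872
Step 4: |B_a(0.6)| = sqrt(0.26 / 0.8872) = sqrt(0.293057)
Step 5: = 0.5413

0.5413


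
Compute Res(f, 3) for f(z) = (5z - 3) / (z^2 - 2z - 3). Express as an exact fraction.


Step 1: Q(z) = z^2 - 2z - 3 = (z - 3)(z + 1)
Step 2: Q'(z) = 2z - 2
Step 3: Q'(3) = 4, P(3) = 12
Step 4: Res = P(3)/Q'(3) = 12/4 = 3

3


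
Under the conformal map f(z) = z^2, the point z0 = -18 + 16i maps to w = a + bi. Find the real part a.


Step 1: z0 = -18 + 16i
Step 2: z0^2 = (-18)^2 - 16^2 - 576i
Step 3: real part = 324 - 256 = 68

68


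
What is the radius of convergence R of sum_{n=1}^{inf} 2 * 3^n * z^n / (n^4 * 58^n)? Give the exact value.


Step 1: General term a_n = 2 * 3^n / (n^4 * 58^n)
Step 2: By the root test, |a_n|^(1/n) = 2^(1/n) * 3 / (n^(4/n) * 58) -> 3/58 as n -> infinity (since 2^(1/n) -> 1 and n^(4/n) -> 1)
Step 3: R = 1/lim|a_n|^(1/n) = 58/3

58/3


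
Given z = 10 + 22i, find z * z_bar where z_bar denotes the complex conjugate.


Step 1: conj(z) = 10 - 22i
Step 2: z * conj(z) = 10^2 + 22^2
Step 3: = 100 + 484 = 584

584


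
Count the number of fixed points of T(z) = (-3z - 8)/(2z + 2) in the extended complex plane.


Step 1: Fixed points satisfy T(z) = z
Step 2: 2z^2 + 5z + 8 = 0
Step 3: Discriminant = 5^2 - 4*2*8 = -39
Step 4: Number of fixed points = 2

2


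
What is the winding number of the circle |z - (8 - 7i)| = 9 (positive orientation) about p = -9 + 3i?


Step 1: Center c = (8, -7), radius = 9
Step 2: |p - c|^2 = (-17)^2 + 10^2 = 389
Step 3: r^2 = 81
Step 4: |p-c| > r so winding number = 0

0


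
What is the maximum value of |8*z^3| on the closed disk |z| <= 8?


Step 1: On |z| = 8, |f(z)| = 8 * |z|^3 = 8 * 8^3
Step 2: By maximum modulus principle, maximum is on boundary.
Step 3: Maximum = 8 * 512 = 4096

4096


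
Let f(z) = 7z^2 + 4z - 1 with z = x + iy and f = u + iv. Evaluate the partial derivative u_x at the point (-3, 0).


Step 1: f(z) = 7(x+iy)^2 + 4(x+iy) - 1
Step 2: u = 7(x^2 - y^2) + 4x - 1
Step 3: u_x = 14x + 4
Step 4: At (-3, 0): u_x = -42 + 4 = -38

-38


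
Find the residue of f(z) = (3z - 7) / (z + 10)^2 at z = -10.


Step 1: Pole of order 2 at z = -10
Step 2: Res = lim d/dz [(z + 10)^2 * f(z)] as z -> -10
Step 3: (z + 10)^2 * f(z) = 3z - 7
Step 4: d/dz[3z - 7] = 3

3


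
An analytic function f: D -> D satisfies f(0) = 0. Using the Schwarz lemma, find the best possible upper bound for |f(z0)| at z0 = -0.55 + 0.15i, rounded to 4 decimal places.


Step 1: Schwarz lemma: if f: D -> D is analytic with f(0) = 0, then |f(z)| <= |z| for all z in D, and this is sharp (f(z) = z).
Step 2: |z0|^2 = (-0.55)^2 + 0.15^2 = 0.325
Step 3: |z0| = sqrt(0.325) = 0.570088
Step 4: Best bound = |z0| = 0.5701

0.5701


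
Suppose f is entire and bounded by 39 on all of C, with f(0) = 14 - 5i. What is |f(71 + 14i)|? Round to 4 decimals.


Step 1: By Liouville's theorem, a bounded entire function is constant.
Step 2: f(z) = f(0) = 14 - 5i for all z.
Step 3: |f(w)| = |14 - 5i| = sqrt(196 + 25)
Step 4: = 14.8661

14.8661


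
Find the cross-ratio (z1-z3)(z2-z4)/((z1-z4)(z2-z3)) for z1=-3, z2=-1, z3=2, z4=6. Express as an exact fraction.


Step 1: (z1-z3)(z2-z4) = (-5) * (-7) = 35
Step 2: (z1-z4)(z2-z3) = (-9) * (-3) = 27
Step 3: Cross-ratio = 35/27 = 35/27

35/27


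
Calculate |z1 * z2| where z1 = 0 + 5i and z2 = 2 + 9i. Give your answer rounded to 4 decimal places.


Step 1: |z1| = sqrt(0^2 + 5^2) = sqrt(25)
Step 2: |z2| = sqrt(2^2 + 9^2) = sqrt(85)
Step 3: |z1*z2| = |z1|*|z2| = sqrt(25) * sqrt(85) = sqrt(25 * 85) = sqrt(2125)
Step 4: = 46.0977

46.0977


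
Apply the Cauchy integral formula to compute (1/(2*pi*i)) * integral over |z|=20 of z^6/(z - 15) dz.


Step 1: f(z) = z^6, a = 15 is inside |z| = 20
Step 2: By Cauchy integral formula: (1/(2pi*i)) * integral = f(a)
Step 3: f(15) = 15^6 = 11390625

11390625


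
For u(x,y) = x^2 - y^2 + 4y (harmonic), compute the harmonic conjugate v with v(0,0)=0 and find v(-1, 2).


Step 1: v_x = -u_y = 2y - 4
Step 2: v_y = u_x = 2x + 0
Step 3: v = 2xy - 4x + C
Step 4: v(0,0) = 0 => C = 0
Step 5: v(-1, 2) = 0

0


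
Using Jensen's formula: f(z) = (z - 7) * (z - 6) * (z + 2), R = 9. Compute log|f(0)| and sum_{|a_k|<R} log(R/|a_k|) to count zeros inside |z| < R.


Jensen's formula: (1/2pi)*integral log|f(Re^it)|dt = log|f(0)| + sum_{|a_k|<R} log(R/|a_k|)
Step 1: f(0) = (-7) * (-6) * 2 = 84
Step 2: log|f(0)| = log|7| + log|6| + log|-2| = 4.4308
Step 3: Zeros inside |z| < 9: 7, 6, -2
Step 4: Jensen sum = log(9/7) + log(9/6) + log(9/2) = 2.1609
Step 5: n(R) = number of terms in the Jensen sum = count of zeros inside |z| < 9 = 3

3


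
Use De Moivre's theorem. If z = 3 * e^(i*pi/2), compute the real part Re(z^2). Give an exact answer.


Step 1: By De Moivre's theorem, z^2 = 3^2 * e^(i*2*pi/2) = 9 * (cos(pi) + i*sin(pi))
Step 2: |z|^2 = 3^2 = 9
Step 3: The angle pi already lies in [0, 2*pi)
Step 4: cos(pi) = -1
Step 5: Re(z^2) = 9 * (-1) = -9

-9


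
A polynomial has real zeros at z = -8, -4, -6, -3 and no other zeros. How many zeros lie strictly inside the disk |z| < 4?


Step 1: Check each root:
  z = -8: |-8| = 8 >= 4
  z = -4: |-4| = 4 >= 4
  z = -6: |-6| = 6 >= 4
  z = -3: |-3| = 3 < 4
Step 2: Count = 1

1
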